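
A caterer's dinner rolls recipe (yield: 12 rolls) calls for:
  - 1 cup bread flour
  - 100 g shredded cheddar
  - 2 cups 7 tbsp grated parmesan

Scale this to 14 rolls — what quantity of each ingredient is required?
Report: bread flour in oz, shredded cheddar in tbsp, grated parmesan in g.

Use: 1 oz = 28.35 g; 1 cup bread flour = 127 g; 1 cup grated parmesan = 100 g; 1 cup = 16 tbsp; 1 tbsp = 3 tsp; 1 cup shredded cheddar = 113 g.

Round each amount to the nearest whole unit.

bread flour: 5 oz; shredded cheddar: 17 tbsp; grated parmesan: 284 g

Scaling factor: 14/12 = 7/6.
bread flour: 1 cup × 7/6 × 127 g/cup ÷ 28.35 g/oz ≈ 5 oz
shredded cheddar: 100 g × 7/6 ÷ 113 g/cup × 16 tbsp/cup ≈ 17 tbsp
grated parmesan: (2 cup + 7 tbsp = 2.4375 cup) × 7/6 × 100 g/cup ≈ 284 g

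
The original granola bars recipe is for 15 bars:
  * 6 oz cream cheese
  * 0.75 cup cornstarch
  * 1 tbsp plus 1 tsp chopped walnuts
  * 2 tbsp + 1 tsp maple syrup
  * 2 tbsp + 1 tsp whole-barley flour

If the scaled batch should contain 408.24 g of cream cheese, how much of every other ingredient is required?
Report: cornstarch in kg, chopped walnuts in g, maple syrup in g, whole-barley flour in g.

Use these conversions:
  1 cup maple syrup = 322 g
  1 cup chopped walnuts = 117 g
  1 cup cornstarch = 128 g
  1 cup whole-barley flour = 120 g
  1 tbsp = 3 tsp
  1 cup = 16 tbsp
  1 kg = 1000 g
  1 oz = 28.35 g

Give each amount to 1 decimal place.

The original recipe has 170.1 g of cream cheese, so the scaling factor is 408.24 ÷ 170.1 = 12/5 = 2.4.
cornstarch: 0.75 cup × 12/5 × 128 g/cup ÷ 1000 g/kg ≈ 0.2 kg
chopped walnuts: (1 tbsp + 1 tsp = 4/3 tbsp) × 12/5 ÷ 16 tbsp/cup × 117 g/cup = 23.4 g
maple syrup: (2 tbsp + 1 tsp = 7/3 tbsp) × 12/5 ÷ 16 tbsp/cup × 322 g/cup = 112.7 g
whole-barley flour: (2 tbsp + 1 tsp = 7/3 tbsp) × 12/5 ÷ 16 tbsp/cup × 120 g/cup = 42.0 g

cornstarch: 0.2 kg; chopped walnuts: 23.4 g; maple syrup: 112.7 g; whole-barley flour: 42.0 g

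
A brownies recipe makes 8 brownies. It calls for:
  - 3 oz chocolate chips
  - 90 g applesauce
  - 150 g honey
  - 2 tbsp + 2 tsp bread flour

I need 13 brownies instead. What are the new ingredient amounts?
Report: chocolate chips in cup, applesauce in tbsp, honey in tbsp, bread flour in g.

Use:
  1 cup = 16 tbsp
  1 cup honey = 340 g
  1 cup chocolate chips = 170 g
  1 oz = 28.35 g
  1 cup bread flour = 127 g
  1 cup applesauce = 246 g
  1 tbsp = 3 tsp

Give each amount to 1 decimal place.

Scaling factor: 13/8 = 1.625.
chocolate chips: 3 oz × 13/8 × 28.35 g/oz ÷ 170 g/cup ≈ 0.8 cup
applesauce: 90 g × 13/8 ÷ 246 g/cup × 16 tbsp/cup ≈ 9.5 tbsp
honey: 150 g × 13/8 ÷ 340 g/cup × 16 tbsp/cup ≈ 11.5 tbsp
bread flour: (2 tbsp + 2 tsp = 8/3 tbsp) × 13/8 ÷ 16 tbsp/cup × 127 g/cup ≈ 34.4 g

chocolate chips: 0.8 cup; applesauce: 9.5 tbsp; honey: 11.5 tbsp; bread flour: 34.4 g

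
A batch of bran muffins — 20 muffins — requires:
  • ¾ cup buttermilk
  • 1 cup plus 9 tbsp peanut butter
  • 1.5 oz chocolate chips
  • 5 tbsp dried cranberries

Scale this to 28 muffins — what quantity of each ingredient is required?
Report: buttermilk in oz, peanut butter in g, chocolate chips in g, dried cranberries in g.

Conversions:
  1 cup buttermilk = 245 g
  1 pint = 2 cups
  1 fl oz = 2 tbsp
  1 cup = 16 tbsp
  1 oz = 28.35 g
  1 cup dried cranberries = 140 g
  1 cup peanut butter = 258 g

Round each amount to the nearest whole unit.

buttermilk: 9 oz; peanut butter: 564 g; chocolate chips: 60 g; dried cranberries: 61 g

Scaling factor: 28/20 = 7/5 = 1.4.
buttermilk: 0.75 cup × 7/5 × 245 g/cup ÷ 28.35 g/oz ≈ 9 oz
peanut butter: (1 cup + 9 tbsp = 1.5625 cup) × 7/5 × 258 g/cup ≈ 564 g
chocolate chips: 1.5 oz × 7/5 × 28.35 g/oz ≈ 60 g
dried cranberries: 5 tbsp × 7/5 ÷ 16 tbsp/cup × 140 g/cup ≈ 61 g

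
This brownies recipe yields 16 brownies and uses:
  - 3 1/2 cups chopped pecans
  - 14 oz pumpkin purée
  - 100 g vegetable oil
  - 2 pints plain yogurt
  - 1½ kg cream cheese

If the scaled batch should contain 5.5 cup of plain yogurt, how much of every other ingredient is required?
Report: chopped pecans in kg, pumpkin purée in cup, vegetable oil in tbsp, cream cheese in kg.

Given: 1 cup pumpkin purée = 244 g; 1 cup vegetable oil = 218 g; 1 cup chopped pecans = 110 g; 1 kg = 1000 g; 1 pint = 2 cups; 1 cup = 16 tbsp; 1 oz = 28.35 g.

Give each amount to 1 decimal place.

The original recipe has 4 cup of plain yogurt, so the scaling factor is 5.5 ÷ 4 = 11/8 = 1.375.
chopped pecans: 3.5 cup × 11/8 × 110 g/cup ÷ 1000 g/kg ≈ 0.5 kg
pumpkin purée: 14 oz × 11/8 × 28.35 g/oz ÷ 244 g/cup ≈ 2.2 cup
vegetable oil: 100 g × 11/8 ÷ 218 g/cup × 16 tbsp/cup ≈ 10.1 tbsp
cream cheese: 1.5 kg × 11/8 ≈ 2.1 kg

chopped pecans: 0.5 kg; pumpkin purée: 2.2 cup; vegetable oil: 10.1 tbsp; cream cheese: 2.1 kg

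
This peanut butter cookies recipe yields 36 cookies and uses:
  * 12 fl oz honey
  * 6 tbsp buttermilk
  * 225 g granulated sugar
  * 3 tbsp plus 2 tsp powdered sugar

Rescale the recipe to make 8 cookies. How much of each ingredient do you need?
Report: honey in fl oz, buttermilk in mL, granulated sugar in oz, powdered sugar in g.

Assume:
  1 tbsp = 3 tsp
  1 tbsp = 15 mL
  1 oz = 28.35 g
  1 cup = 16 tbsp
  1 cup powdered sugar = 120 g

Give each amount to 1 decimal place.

honey: 2.7 fl oz; buttermilk: 20.0 mL; granulated sugar: 1.8 oz; powdered sugar: 6.1 g

Scaling factor: 8/36 = 2/9.
honey: 12 fl oz × 2/9 ≈ 2.7 fl oz
buttermilk: 6 tbsp × 2/9 × 15 mL/tbsp = 20.0 mL
granulated sugar: 225 g × 2/9 ÷ 28.35 g/oz ≈ 1.8 oz
powdered sugar: (3 tbsp + 2 tsp = 11/3 tbsp) × 2/9 ÷ 16 tbsp/cup × 120 g/cup ≈ 6.1 g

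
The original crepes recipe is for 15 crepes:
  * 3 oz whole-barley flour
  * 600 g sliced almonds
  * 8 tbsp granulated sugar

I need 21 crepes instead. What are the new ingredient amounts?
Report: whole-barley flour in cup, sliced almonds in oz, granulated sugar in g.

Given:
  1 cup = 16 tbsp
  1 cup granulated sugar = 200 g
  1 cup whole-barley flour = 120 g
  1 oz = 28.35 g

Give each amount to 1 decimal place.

Scaling factor: 21/15 = 7/5 = 1.4.
whole-barley flour: 3 oz × 7/5 × 28.35 g/oz ÷ 120 g/cup ≈ 1.0 cup
sliced almonds: 600 g × 7/5 ÷ 28.35 g/oz ≈ 29.6 oz
granulated sugar: 8 tbsp × 7/5 ÷ 16 tbsp/cup × 200 g/cup = 140.0 g

whole-barley flour: 1.0 cup; sliced almonds: 29.6 oz; granulated sugar: 140.0 g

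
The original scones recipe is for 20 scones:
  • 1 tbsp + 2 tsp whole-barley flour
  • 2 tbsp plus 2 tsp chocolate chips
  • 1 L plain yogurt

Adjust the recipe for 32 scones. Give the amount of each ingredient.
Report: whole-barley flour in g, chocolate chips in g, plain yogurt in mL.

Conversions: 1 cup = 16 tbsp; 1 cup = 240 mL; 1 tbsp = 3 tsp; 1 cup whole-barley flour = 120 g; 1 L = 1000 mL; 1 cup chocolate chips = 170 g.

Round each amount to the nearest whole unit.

Scaling factor: 32/20 = 8/5 = 1.6.
whole-barley flour: (1 tbsp + 2 tsp = 5/3 tbsp) × 8/5 ÷ 16 tbsp/cup × 120 g/cup = 20 g
chocolate chips: (2 tbsp + 2 tsp = 8/3 tbsp) × 8/5 ÷ 16 tbsp/cup × 170 g/cup ≈ 45 g
plain yogurt: 1 L × 8/5 × 1000 mL/L = 1600 mL

whole-barley flour: 20 g; chocolate chips: 45 g; plain yogurt: 1600 mL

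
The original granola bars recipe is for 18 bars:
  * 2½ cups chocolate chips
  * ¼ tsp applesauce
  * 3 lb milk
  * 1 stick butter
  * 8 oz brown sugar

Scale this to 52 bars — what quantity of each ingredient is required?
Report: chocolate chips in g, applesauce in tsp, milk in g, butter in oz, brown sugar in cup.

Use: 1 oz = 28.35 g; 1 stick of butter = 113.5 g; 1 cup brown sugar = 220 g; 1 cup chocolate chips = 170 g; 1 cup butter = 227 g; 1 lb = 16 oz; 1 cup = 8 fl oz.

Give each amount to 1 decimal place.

Scaling factor: 52/18 = 26/9.
chocolate chips: 2.5 cup × 26/9 × 170 g/cup ≈ 1227.8 g
applesauce: 0.25 tsp × 26/9 ≈ 0.7 tsp
milk: 3 lb × 26/9 × 16 oz/lb × 28.35 g/oz = 3931.2 g
butter: 1 stick × 26/9 × 113.5 g/stick ÷ 28.35 g/oz ≈ 11.6 oz
brown sugar: 8 oz × 26/9 × 28.35 g/oz ÷ 220 g/cup ≈ 3.0 cup

chocolate chips: 1227.8 g; applesauce: 0.7 tsp; milk: 3931.2 g; butter: 11.6 oz; brown sugar: 3.0 cup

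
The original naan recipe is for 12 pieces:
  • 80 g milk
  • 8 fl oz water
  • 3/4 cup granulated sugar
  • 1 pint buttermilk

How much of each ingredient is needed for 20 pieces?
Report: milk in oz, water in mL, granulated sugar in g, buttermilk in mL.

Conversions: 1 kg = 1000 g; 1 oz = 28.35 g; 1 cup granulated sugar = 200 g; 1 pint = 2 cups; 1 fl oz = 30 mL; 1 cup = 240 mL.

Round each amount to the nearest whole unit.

Scaling factor: 20/12 = 5/3.
milk: 80 g × 5/3 ÷ 28.35 g/oz ≈ 5 oz
water: 8 fl oz × 5/3 × 30 mL/fl oz = 400 mL
granulated sugar: 0.75 cup × 5/3 × 200 g/cup = 250 g
buttermilk: 1 pint × 5/3 × 2 cup/pint × 240 mL/cup = 800 mL

milk: 5 oz; water: 400 mL; granulated sugar: 250 g; buttermilk: 800 mL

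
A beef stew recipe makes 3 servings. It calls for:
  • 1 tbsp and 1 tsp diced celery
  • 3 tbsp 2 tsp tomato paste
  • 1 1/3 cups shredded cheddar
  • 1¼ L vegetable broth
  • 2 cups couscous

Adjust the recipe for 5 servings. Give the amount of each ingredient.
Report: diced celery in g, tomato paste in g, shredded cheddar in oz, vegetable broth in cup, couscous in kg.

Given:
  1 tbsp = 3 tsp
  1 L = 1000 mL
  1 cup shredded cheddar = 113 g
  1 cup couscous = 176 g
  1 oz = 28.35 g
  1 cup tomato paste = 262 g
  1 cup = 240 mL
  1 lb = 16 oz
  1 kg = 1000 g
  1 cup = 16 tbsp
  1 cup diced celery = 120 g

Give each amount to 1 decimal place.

diced celery: 16.7 g; tomato paste: 100.1 g; shredded cheddar: 8.9 oz; vegetable broth: 8.7 cup; couscous: 0.6 kg

Scaling factor: 5/3.
diced celery: (1 tbsp + 1 tsp = 4/3 tbsp) × 5/3 ÷ 16 tbsp/cup × 120 g/cup ≈ 16.7 g
tomato paste: (3 tbsp + 2 tsp = 11/3 tbsp) × 5/3 ÷ 16 tbsp/cup × 262 g/cup ≈ 100.1 g
shredded cheddar: 4/3 cup × 5/3 × 113 g/cup ÷ 28.35 g/oz ≈ 8.9 oz
vegetable broth: 1.25 L × 5/3 × 1000 mL/L ÷ 240 mL/cup ≈ 8.7 cup
couscous: 2 cup × 5/3 × 176 g/cup ÷ 1000 g/kg ≈ 0.6 kg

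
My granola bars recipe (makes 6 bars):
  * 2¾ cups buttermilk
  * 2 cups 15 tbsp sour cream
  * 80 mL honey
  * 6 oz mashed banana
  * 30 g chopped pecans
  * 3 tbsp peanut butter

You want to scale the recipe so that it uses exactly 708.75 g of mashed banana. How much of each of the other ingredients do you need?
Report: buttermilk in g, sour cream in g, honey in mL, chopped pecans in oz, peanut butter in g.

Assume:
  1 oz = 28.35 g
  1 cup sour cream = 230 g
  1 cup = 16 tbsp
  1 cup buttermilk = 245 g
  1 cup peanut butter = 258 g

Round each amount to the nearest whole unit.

The original recipe has 170.1 g of mashed banana, so the scaling factor is 708.75 ÷ 170.1 = 25/6.
buttermilk: 2.75 cup × 25/6 × 245 g/cup ≈ 2807 g
sour cream: (2 cup + 15 tbsp = 2.9375 cup) × 25/6 × 230 g/cup ≈ 2815 g
honey: 80 mL × 25/6 ≈ 333 mL
chopped pecans: 30 g × 25/6 ÷ 28.35 g/oz ≈ 4 oz
peanut butter: 3 tbsp × 25/6 ÷ 16 tbsp/cup × 258 g/cup ≈ 202 g

buttermilk: 2807 g; sour cream: 2815 g; honey: 333 mL; chopped pecans: 4 oz; peanut butter: 202 g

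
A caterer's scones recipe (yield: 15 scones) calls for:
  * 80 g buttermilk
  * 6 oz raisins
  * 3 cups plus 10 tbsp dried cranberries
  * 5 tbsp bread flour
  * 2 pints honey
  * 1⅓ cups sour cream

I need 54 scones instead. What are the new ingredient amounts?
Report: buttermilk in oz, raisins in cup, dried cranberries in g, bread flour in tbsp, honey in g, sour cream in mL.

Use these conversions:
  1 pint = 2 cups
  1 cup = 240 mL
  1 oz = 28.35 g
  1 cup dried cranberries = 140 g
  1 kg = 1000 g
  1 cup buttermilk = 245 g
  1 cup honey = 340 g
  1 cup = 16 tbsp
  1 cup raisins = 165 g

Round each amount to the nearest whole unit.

buttermilk: 10 oz; raisins: 4 cup; dried cranberries: 1827 g; bread flour: 18 tbsp; honey: 4896 g; sour cream: 1152 mL

Scaling factor: 54/15 = 18/5 = 3.6.
buttermilk: 80 g × 18/5 ÷ 28.35 g/oz ≈ 10 oz
raisins: 6 oz × 18/5 × 28.35 g/oz ÷ 165 g/cup ≈ 4 cup
dried cranberries: (3 cup + 10 tbsp = 3.625 cup) × 18/5 × 140 g/cup = 1827 g
bread flour: 5 tbsp × 18/5 = 18 tbsp
honey: 2 pint × 18/5 × 2 cup/pint × 340 g/cup = 4896 g
sour cream: 4/3 cup × 18/5 × 240 mL/cup = 1152 mL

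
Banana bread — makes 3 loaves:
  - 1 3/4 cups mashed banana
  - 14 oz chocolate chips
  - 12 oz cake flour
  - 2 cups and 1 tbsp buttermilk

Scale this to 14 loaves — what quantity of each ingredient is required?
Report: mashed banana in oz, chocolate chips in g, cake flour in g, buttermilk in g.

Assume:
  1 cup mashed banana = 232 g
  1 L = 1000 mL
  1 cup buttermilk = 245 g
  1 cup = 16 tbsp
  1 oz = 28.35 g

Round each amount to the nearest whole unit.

mashed banana: 67 oz; chocolate chips: 1852 g; cake flour: 1588 g; buttermilk: 2358 g

Scaling factor: 14/3.
mashed banana: 1.75 cup × 14/3 × 232 g/cup ÷ 28.35 g/oz ≈ 67 oz
chocolate chips: 14 oz × 14/3 × 28.35 g/oz ≈ 1852 g
cake flour: 12 oz × 14/3 × 28.35 g/oz ≈ 1588 g
buttermilk: (2 cup + 1 tbsp = 2.0625 cup) × 14/3 × 245 g/cup ≈ 2358 g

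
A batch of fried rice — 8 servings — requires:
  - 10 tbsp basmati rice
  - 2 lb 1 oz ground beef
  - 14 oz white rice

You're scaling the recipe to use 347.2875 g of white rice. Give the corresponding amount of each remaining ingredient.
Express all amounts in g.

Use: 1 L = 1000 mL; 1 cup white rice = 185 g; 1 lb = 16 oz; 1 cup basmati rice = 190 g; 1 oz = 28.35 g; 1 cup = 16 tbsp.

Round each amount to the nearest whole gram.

basmati rice: 104 g; ground beef: 819 g

The original recipe has 396.9 g of white rice, so the scaling factor is 347.2875 ÷ 396.9 = 7/8 = 0.875.
basmati rice: 10 tbsp × 7/8 ÷ 16 tbsp/cup × 190 g/cup ≈ 104 g
ground beef: (2 lb + 1 oz = 2.0625 lb) × 7/8 × 16 oz/lb × 28.35 g/oz ≈ 819 g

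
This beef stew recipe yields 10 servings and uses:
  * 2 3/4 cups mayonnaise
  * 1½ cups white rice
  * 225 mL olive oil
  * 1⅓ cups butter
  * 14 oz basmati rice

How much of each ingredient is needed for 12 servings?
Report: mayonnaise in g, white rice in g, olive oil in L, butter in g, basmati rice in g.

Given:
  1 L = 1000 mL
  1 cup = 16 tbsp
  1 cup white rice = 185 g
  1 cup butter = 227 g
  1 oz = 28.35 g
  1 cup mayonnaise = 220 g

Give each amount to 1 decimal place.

Scaling factor: 12/10 = 6/5 = 1.2.
mayonnaise: 2.75 cup × 6/5 × 220 g/cup = 726.0 g
white rice: 1.5 cup × 6/5 × 185 g/cup = 333.0 g
olive oil: 225 mL × 6/5 ÷ 1000 mL/L ≈ 0.3 L
butter: 4/3 cup × 6/5 × 227 g/cup = 363.2 g
basmati rice: 14 oz × 6/5 × 28.35 g/oz ≈ 476.3 g

mayonnaise: 726.0 g; white rice: 333.0 g; olive oil: 0.3 L; butter: 363.2 g; basmati rice: 476.3 g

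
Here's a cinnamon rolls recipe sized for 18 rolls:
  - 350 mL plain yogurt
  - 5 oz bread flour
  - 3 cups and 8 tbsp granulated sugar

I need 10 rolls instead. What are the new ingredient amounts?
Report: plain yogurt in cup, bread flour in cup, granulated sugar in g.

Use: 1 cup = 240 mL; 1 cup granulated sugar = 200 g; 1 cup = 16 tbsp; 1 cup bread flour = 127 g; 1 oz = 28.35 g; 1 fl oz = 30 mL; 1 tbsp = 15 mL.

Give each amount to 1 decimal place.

plain yogurt: 0.8 cup; bread flour: 0.6 cup; granulated sugar: 388.9 g

Scaling factor: 10/18 = 5/9.
plain yogurt: 350 mL × 5/9 ÷ 240 mL/cup ≈ 0.8 cup
bread flour: 5 oz × 5/9 × 28.35 g/oz ÷ 127 g/cup ≈ 0.6 cup
granulated sugar: (3 cup + 8 tbsp = 3.5 cup) × 5/9 × 200 g/cup ≈ 388.9 g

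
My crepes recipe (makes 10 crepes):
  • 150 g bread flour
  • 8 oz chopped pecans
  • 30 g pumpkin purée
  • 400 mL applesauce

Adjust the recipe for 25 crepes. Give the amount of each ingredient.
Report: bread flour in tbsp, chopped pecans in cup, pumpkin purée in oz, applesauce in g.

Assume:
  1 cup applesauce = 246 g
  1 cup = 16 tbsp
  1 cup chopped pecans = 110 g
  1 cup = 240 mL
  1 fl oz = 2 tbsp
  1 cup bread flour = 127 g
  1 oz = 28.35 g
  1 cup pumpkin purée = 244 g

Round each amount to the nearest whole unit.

bread flour: 47 tbsp; chopped pecans: 5 cup; pumpkin purée: 3 oz; applesauce: 1025 g

Scaling factor: 25/10 = 5/2 = 2.5.
bread flour: 150 g × 5/2 ÷ 127 g/cup × 16 tbsp/cup ≈ 47 tbsp
chopped pecans: 8 oz × 5/2 × 28.35 g/oz ÷ 110 g/cup ≈ 5 cup
pumpkin purée: 30 g × 5/2 ÷ 28.35 g/oz ≈ 3 oz
applesauce: 400 mL × 5/2 ÷ 240 mL/cup × 246 g/cup = 1025 g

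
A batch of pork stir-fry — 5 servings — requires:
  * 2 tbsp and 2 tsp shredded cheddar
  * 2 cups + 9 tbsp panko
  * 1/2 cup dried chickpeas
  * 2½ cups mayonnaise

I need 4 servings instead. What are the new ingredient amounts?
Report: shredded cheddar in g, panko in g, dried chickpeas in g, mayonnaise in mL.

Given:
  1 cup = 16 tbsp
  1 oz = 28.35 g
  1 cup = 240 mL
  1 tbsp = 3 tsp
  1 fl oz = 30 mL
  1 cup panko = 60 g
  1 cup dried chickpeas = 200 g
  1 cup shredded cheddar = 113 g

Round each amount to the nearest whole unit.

Scaling factor: 4/5 = 0.8.
shredded cheddar: (2 tbsp + 2 tsp = 8/3 tbsp) × 4/5 ÷ 16 tbsp/cup × 113 g/cup ≈ 15 g
panko: (2 cup + 9 tbsp = 2.5625 cup) × 4/5 × 60 g/cup = 123 g
dried chickpeas: 0.5 cup × 4/5 × 200 g/cup = 80 g
mayonnaise: 2.5 cup × 4/5 × 240 mL/cup = 480 mL

shredded cheddar: 15 g; panko: 123 g; dried chickpeas: 80 g; mayonnaise: 480 mL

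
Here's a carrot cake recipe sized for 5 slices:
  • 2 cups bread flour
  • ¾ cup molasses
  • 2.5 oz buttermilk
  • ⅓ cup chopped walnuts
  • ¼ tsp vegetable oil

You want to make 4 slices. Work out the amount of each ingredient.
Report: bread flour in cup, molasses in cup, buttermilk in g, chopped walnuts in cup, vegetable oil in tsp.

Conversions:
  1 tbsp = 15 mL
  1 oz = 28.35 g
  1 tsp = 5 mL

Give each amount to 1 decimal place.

Scaling factor: 4/5 = 0.8.
bread flour: 2 cup × 4/5 = 1.6 cup
molasses: 0.75 cup × 4/5 = 0.6 cup
buttermilk: 2.5 oz × 4/5 × 28.35 g/oz = 56.7 g
chopped walnuts: 1/3 cup × 4/5 ≈ 0.3 cup
vegetable oil: 0.25 tsp × 4/5 = 0.2 tsp

bread flour: 1.6 cup; molasses: 0.6 cup; buttermilk: 56.7 g; chopped walnuts: 0.3 cup; vegetable oil: 0.2 tsp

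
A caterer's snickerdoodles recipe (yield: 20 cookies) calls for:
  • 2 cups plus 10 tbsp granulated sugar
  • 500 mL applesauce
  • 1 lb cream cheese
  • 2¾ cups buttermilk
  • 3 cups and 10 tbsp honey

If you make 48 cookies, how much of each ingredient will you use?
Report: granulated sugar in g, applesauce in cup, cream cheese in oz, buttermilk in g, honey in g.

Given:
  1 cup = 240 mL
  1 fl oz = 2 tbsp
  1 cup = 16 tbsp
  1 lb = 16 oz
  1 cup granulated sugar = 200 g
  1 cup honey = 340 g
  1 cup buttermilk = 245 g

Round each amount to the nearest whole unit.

Scaling factor: 48/20 = 12/5 = 2.4.
granulated sugar: (2 cup + 10 tbsp = 2.625 cup) × 12/5 × 200 g/cup = 1260 g
applesauce: 500 mL × 12/5 ÷ 240 mL/cup = 5 cup
cream cheese: 1 lb × 12/5 × 16 oz/lb ≈ 38 oz
buttermilk: 2.75 cup × 12/5 × 245 g/cup = 1617 g
honey: (3 cup + 10 tbsp = 3.625 cup) × 12/5 × 340 g/cup = 2958 g

granulated sugar: 1260 g; applesauce: 5 cup; cream cheese: 38 oz; buttermilk: 1617 g; honey: 2958 g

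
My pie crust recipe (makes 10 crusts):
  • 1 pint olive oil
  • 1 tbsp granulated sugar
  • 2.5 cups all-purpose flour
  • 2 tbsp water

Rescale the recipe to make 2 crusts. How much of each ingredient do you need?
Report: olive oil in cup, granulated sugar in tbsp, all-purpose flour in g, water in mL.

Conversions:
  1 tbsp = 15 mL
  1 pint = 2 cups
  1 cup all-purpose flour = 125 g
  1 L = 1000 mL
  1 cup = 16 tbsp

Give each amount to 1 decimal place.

Scaling factor: 2/10 = 1/5 = 0.2.
olive oil: 1 pint × 1/5 × 2 cup/pint = 0.4 cup
granulated sugar: 1 tbsp × 1/5 = 0.2 tbsp
all-purpose flour: 2.5 cup × 1/5 × 125 g/cup = 62.5 g
water: 2 tbsp × 1/5 × 15 mL/tbsp = 6.0 mL

olive oil: 0.4 cup; granulated sugar: 0.2 tbsp; all-purpose flour: 62.5 g; water: 6.0 mL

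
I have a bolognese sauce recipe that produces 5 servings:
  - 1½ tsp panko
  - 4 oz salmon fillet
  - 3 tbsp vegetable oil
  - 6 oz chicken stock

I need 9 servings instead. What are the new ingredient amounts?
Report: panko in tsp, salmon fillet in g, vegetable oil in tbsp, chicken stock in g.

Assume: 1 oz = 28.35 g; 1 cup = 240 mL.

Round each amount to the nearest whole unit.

Scaling factor: 9/5 = 1.8.
panko: 1.5 tsp × 9/5 ≈ 3 tsp
salmon fillet: 4 oz × 9/5 × 28.35 g/oz ≈ 204 g
vegetable oil: 3 tbsp × 9/5 ≈ 5 tbsp
chicken stock: 6 oz × 9/5 × 28.35 g/oz ≈ 306 g

panko: 3 tsp; salmon fillet: 204 g; vegetable oil: 5 tbsp; chicken stock: 306 g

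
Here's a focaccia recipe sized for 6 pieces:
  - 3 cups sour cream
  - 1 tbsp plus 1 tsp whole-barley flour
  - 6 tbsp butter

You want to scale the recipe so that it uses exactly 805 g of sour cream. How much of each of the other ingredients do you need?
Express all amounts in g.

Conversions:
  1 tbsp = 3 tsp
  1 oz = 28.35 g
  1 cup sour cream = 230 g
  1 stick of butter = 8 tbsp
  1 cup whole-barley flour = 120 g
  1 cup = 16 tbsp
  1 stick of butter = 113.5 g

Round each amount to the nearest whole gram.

The original recipe has 690 g of sour cream, so the scaling factor is 805 ÷ 690 = 7/6.
whole-barley flour: (1 tbsp + 1 tsp = 4/3 tbsp) × 7/6 ÷ 16 tbsp/cup × 120 g/cup ≈ 12 g
butter: 6 tbsp × 7/6 ÷ 8 tbsp/stick × 113.5 g/stick ≈ 99 g

whole-barley flour: 12 g; butter: 99 g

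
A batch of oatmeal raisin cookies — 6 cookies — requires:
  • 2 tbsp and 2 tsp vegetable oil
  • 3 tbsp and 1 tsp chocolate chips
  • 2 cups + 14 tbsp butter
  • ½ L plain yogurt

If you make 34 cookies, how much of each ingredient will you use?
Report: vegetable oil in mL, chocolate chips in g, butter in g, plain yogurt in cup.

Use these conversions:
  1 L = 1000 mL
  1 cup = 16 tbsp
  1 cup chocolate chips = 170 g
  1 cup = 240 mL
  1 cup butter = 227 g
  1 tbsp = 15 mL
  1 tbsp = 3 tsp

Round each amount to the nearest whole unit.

Scaling factor: 34/6 = 17/3.
vegetable oil: (2 tbsp + 2 tsp = 8/3 tbsp) × 17/3 × 15 mL/tbsp ≈ 227 mL
chocolate chips: (3 tbsp + 1 tsp = 10/3 tbsp) × 17/3 ÷ 16 tbsp/cup × 170 g/cup ≈ 201 g
butter: (2 cup + 14 tbsp = 2.875 cup) × 17/3 × 227 g/cup ≈ 3698 g
plain yogurt: 0.5 L × 17/3 × 1000 mL/L ÷ 240 mL/cup ≈ 12 cup

vegetable oil: 227 mL; chocolate chips: 201 g; butter: 3698 g; plain yogurt: 12 cup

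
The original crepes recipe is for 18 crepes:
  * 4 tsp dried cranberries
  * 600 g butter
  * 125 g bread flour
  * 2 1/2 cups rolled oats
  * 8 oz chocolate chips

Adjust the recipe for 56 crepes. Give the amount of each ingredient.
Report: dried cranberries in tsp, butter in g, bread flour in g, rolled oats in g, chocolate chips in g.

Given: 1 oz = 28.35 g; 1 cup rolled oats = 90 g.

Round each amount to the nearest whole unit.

Scaling factor: 56/18 = 28/9.
dried cranberries: 4 tsp × 28/9 ≈ 12 tsp
butter: 600 g × 28/9 ≈ 1867 g
bread flour: 125 g × 28/9 ≈ 389 g
rolled oats: 2.5 cup × 28/9 × 90 g/cup = 700 g
chocolate chips: 8 oz × 28/9 × 28.35 g/oz ≈ 706 g

dried cranberries: 12 tsp; butter: 1867 g; bread flour: 389 g; rolled oats: 700 g; chocolate chips: 706 g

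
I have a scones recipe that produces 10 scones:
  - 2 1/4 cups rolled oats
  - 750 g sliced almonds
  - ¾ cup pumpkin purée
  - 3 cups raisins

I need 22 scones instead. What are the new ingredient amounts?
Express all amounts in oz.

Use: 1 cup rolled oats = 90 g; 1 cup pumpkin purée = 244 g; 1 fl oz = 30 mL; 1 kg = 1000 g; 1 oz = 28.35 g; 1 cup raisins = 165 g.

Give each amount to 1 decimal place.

Scaling factor: 22/10 = 11/5 = 2.2.
rolled oats: 2.25 cup × 11/5 × 90 g/cup ÷ 28.35 g/oz ≈ 15.7 oz
sliced almonds: 750 g × 11/5 ÷ 28.35 g/oz ≈ 58.2 oz
pumpkin purée: 0.75 cup × 11/5 × 244 g/cup ÷ 28.35 g/oz ≈ 14.2 oz
raisins: 3 cup × 11/5 × 165 g/cup ÷ 28.35 g/oz ≈ 38.4 oz

rolled oats: 15.7 oz; sliced almonds: 58.2 oz; pumpkin purée: 14.2 oz; raisins: 38.4 oz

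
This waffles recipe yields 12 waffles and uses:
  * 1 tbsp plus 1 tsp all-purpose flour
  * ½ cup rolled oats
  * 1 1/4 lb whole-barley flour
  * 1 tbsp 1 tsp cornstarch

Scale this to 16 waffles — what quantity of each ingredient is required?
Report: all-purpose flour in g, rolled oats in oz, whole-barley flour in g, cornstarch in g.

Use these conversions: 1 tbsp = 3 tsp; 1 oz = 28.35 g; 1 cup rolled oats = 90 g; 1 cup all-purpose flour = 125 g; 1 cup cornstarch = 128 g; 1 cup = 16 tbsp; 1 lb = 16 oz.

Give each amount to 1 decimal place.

all-purpose flour: 13.9 g; rolled oats: 2.1 oz; whole-barley flour: 756.0 g; cornstarch: 14.2 g

Scaling factor: 16/12 = 4/3.
all-purpose flour: (1 tbsp + 1 tsp = 4/3 tbsp) × 4/3 ÷ 16 tbsp/cup × 125 g/cup ≈ 13.9 g
rolled oats: 0.5 cup × 4/3 × 90 g/cup ÷ 28.35 g/oz ≈ 2.1 oz
whole-barley flour: 1.25 lb × 4/3 × 16 oz/lb × 28.35 g/oz = 756.0 g
cornstarch: (1 tbsp + 1 tsp = 4/3 tbsp) × 4/3 ÷ 16 tbsp/cup × 128 g/cup ≈ 14.2 g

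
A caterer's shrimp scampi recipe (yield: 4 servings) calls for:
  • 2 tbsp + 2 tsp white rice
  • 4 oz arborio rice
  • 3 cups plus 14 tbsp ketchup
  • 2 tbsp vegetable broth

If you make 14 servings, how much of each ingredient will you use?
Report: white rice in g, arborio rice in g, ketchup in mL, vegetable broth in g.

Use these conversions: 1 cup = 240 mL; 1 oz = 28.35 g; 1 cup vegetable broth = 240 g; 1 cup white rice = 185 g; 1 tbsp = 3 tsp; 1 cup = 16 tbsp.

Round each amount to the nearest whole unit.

Scaling factor: 14/4 = 7/2 = 3.5.
white rice: (2 tbsp + 2 tsp = 8/3 tbsp) × 7/2 ÷ 16 tbsp/cup × 185 g/cup ≈ 108 g
arborio rice: 4 oz × 7/2 × 28.35 g/oz ≈ 397 g
ketchup: (3 cup + 14 tbsp = 3.875 cup) × 7/2 × 240 mL/cup = 3255 mL
vegetable broth: 2 tbsp × 7/2 ÷ 16 tbsp/cup × 240 g/cup = 105 g

white rice: 108 g; arborio rice: 397 g; ketchup: 3255 mL; vegetable broth: 105 g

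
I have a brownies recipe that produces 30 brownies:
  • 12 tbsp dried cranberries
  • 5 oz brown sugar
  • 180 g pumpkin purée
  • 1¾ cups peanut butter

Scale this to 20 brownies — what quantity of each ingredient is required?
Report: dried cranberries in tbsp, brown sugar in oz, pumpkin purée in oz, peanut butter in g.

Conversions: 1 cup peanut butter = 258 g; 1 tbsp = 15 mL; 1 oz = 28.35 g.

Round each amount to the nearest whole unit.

dried cranberries: 8 tbsp; brown sugar: 3 oz; pumpkin purée: 4 oz; peanut butter: 301 g

Scaling factor: 20/30 = 2/3.
dried cranberries: 12 tbsp × 2/3 = 8 tbsp
brown sugar: 5 oz × 2/3 ≈ 3 oz
pumpkin purée: 180 g × 2/3 ÷ 28.35 g/oz ≈ 4 oz
peanut butter: 1.75 cup × 2/3 × 258 g/cup = 301 g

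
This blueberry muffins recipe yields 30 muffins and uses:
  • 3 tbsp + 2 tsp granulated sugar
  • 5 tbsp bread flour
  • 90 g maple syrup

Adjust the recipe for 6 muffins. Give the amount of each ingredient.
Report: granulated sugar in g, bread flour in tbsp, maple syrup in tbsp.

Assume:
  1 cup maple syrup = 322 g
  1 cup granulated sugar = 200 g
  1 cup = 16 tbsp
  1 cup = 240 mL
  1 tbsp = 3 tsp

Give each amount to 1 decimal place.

Scaling factor: 6/30 = 1/5 = 0.2.
granulated sugar: (3 tbsp + 2 tsp = 11/3 tbsp) × 1/5 ÷ 16 tbsp/cup × 200 g/cup ≈ 9.2 g
bread flour: 5 tbsp × 1/5 = 1.0 tbsp
maple syrup: 90 g × 1/5 ÷ 322 g/cup × 16 tbsp/cup ≈ 0.9 tbsp

granulated sugar: 9.2 g; bread flour: 1.0 tbsp; maple syrup: 0.9 tbsp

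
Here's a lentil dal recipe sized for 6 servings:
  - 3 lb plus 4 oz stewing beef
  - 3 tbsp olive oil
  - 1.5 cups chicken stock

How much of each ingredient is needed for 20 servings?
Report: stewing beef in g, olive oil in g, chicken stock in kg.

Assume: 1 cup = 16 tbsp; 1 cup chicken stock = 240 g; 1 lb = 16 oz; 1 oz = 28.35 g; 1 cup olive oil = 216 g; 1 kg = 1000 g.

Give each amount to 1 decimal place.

Scaling factor: 20/6 = 10/3.
stewing beef: (3 lb + 4 oz = 3.25 lb) × 10/3 × 16 oz/lb × 28.35 g/oz = 4914.0 g
olive oil: 3 tbsp × 10/3 ÷ 16 tbsp/cup × 216 g/cup = 135.0 g
chicken stock: 1.5 cup × 10/3 × 240 g/cup ÷ 1000 g/kg = 1.2 kg

stewing beef: 4914.0 g; olive oil: 135.0 g; chicken stock: 1.2 kg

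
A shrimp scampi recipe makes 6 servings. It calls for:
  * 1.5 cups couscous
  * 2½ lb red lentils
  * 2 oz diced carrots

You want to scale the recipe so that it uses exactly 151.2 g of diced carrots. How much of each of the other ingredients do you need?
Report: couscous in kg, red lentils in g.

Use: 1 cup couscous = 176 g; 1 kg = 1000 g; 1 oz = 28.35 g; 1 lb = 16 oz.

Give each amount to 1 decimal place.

couscous: 0.7 kg; red lentils: 3024.0 g

The original recipe has 56.7 g of diced carrots, so the scaling factor is 151.2 ÷ 56.7 = 8/3.
couscous: 1.5 cup × 8/3 × 176 g/cup ÷ 1000 g/kg ≈ 0.7 kg
red lentils: 2.5 lb × 8/3 × 16 oz/lb × 28.35 g/oz = 3024.0 g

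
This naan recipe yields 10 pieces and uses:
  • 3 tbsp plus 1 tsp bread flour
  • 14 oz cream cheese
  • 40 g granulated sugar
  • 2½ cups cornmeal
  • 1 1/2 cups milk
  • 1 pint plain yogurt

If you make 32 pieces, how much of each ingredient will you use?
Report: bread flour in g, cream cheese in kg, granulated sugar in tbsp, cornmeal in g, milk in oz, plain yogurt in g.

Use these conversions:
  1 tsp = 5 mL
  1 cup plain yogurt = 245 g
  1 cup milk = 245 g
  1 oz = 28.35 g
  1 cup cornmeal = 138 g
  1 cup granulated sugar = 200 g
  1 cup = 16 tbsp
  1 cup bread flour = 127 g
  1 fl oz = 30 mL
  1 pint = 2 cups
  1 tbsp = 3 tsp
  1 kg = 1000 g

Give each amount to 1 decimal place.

bread flour: 84.7 g; cream cheese: 1.3 kg; granulated sugar: 10.2 tbsp; cornmeal: 1104.0 g; milk: 41.5 oz; plain yogurt: 1568.0 g

Scaling factor: 32/10 = 16/5 = 3.2.
bread flour: (3 tbsp + 1 tsp = 10/3 tbsp) × 16/5 ÷ 16 tbsp/cup × 127 g/cup ≈ 84.7 g
cream cheese: 14 oz × 16/5 × 28.35 g/oz ÷ 1000 g/kg ≈ 1.3 kg
granulated sugar: 40 g × 16/5 ÷ 200 g/cup × 16 tbsp/cup ≈ 10.2 tbsp
cornmeal: 2.5 cup × 16/5 × 138 g/cup = 1104.0 g
milk: 1.5 cup × 16/5 × 245 g/cup ÷ 28.35 g/oz ≈ 41.5 oz
plain yogurt: 1 pint × 16/5 × 2 cup/pint × 245 g/cup = 1568.0 g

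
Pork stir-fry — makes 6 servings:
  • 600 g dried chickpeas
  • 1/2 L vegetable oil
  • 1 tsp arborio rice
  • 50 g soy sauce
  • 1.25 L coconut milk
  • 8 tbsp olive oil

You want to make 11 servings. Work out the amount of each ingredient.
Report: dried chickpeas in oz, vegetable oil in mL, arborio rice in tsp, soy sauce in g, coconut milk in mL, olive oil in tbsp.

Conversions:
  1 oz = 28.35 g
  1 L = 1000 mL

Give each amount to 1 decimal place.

dried chickpeas: 38.8 oz; vegetable oil: 916.7 mL; arborio rice: 1.8 tsp; soy sauce: 91.7 g; coconut milk: 2291.7 mL; olive oil: 14.7 tbsp

Scaling factor: 11/6.
dried chickpeas: 600 g × 11/6 ÷ 28.35 g/oz ≈ 38.8 oz
vegetable oil: 0.5 L × 11/6 × 1000 mL/L ≈ 916.7 mL
arborio rice: 1 tsp × 11/6 ≈ 1.8 tsp
soy sauce: 50 g × 11/6 ≈ 91.7 g
coconut milk: 1.25 L × 11/6 × 1000 mL/L ≈ 2291.7 mL
olive oil: 8 tbsp × 11/6 ≈ 14.7 tbsp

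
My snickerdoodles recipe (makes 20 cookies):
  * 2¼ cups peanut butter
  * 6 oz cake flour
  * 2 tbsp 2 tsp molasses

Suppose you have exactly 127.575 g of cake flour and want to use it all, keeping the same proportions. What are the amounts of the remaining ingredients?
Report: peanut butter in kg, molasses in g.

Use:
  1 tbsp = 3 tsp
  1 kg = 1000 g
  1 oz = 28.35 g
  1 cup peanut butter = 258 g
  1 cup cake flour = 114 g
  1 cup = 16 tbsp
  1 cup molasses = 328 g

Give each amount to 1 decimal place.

The original recipe has 170.1 g of cake flour, so the scaling factor is 127.575 ÷ 170.1 = 3/4 = 0.75.
peanut butter: 2.25 cup × 3/4 × 258 g/cup ÷ 1000 g/kg ≈ 0.4 kg
molasses: (2 tbsp + 2 tsp = 8/3 tbsp) × 3/4 ÷ 16 tbsp/cup × 328 g/cup = 41.0 g

peanut butter: 0.4 kg; molasses: 41.0 g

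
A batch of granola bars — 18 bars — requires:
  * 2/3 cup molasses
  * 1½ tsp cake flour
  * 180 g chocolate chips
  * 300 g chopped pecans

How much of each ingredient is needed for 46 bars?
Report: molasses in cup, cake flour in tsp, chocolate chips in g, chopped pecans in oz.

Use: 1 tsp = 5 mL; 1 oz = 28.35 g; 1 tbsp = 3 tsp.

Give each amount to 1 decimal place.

molasses: 1.7 cup; cake flour: 3.8 tsp; chocolate chips: 460.0 g; chopped pecans: 27.0 oz

Scaling factor: 46/18 = 23/9.
molasses: 2/3 cup × 23/9 ≈ 1.7 cup
cake flour: 1.5 tsp × 23/9 ≈ 3.8 tsp
chocolate chips: 180 g × 23/9 = 460.0 g
chopped pecans: 300 g × 23/9 ÷ 28.35 g/oz ≈ 27.0 oz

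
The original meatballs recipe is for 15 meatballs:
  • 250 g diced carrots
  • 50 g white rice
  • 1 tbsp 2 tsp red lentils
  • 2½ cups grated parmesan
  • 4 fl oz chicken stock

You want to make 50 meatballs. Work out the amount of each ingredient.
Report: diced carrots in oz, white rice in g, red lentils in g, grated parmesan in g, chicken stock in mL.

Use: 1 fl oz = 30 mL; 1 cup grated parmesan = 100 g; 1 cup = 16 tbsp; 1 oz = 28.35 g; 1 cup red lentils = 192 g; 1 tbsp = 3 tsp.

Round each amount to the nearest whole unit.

Scaling factor: 50/15 = 10/3.
diced carrots: 250 g × 10/3 ÷ 28.35 g/oz ≈ 29 oz
white rice: 50 g × 10/3 ≈ 167 g
red lentils: (1 tbsp + 2 tsp = 5/3 tbsp) × 10/3 ÷ 16 tbsp/cup × 192 g/cup ≈ 67 g
grated parmesan: 2.5 cup × 10/3 × 100 g/cup ≈ 833 g
chicken stock: 4 fl oz × 10/3 × 30 mL/fl oz = 400 mL

diced carrots: 29 oz; white rice: 167 g; red lentils: 67 g; grated parmesan: 833 g; chicken stock: 400 mL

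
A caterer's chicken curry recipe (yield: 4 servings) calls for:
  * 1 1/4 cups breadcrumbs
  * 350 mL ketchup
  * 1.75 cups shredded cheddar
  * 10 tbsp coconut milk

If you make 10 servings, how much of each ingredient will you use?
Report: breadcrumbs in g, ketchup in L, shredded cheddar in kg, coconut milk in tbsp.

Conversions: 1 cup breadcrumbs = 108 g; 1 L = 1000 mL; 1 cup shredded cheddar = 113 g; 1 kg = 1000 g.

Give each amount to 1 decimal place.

breadcrumbs: 337.5 g; ketchup: 0.9 L; shredded cheddar: 0.5 kg; coconut milk: 25.0 tbsp

Scaling factor: 10/4 = 5/2 = 2.5.
breadcrumbs: 1.25 cup × 5/2 × 108 g/cup = 337.5 g
ketchup: 350 mL × 5/2 ÷ 1000 mL/L ≈ 0.9 L
shredded cheddar: 1.75 cup × 5/2 × 113 g/cup ÷ 1000 g/kg ≈ 0.5 kg
coconut milk: 10 tbsp × 5/2 = 25.0 tbsp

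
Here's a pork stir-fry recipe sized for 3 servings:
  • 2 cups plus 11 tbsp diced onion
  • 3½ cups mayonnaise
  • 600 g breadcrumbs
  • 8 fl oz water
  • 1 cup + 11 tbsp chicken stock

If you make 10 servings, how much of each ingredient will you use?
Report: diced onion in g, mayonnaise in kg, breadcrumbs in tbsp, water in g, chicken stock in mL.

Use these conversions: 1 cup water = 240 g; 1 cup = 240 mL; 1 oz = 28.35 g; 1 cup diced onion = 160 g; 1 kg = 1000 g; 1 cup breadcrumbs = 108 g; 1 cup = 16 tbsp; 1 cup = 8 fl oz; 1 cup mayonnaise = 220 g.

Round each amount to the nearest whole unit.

Scaling factor: 10/3.
diced onion: (2 cup + 11 tbsp = 2.6875 cup) × 10/3 × 160 g/cup ≈ 1433 g
mayonnaise: 3.5 cup × 10/3 × 220 g/cup ÷ 1000 g/kg ≈ 3 kg
breadcrumbs: 600 g × 10/3 ÷ 108 g/cup × 16 tbsp/cup ≈ 296 tbsp
water: 8 fl oz × 10/3 ÷ 8 fl oz/cup × 240 g/cup = 800 g
chicken stock: (1 cup + 11 tbsp = 1.6875 cup) × 10/3 × 240 mL/cup = 1350 mL

diced onion: 1433 g; mayonnaise: 3 kg; breadcrumbs: 296 tbsp; water: 800 g; chicken stock: 1350 mL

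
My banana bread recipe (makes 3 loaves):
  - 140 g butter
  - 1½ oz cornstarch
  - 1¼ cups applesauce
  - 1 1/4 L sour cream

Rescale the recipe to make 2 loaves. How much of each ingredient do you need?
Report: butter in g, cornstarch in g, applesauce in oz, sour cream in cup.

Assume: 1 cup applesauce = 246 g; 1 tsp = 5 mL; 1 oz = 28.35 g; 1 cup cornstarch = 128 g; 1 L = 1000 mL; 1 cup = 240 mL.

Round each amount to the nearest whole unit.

Scaling factor: 2/3.
butter: 140 g × 2/3 ≈ 93 g
cornstarch: 1.5 oz × 2/3 × 28.35 g/oz ≈ 28 g
applesauce: 1.25 cup × 2/3 × 246 g/cup ÷ 28.35 g/oz ≈ 7 oz
sour cream: 1.25 L × 2/3 × 1000 mL/L ÷ 240 mL/cup ≈ 3 cup

butter: 93 g; cornstarch: 28 g; applesauce: 7 oz; sour cream: 3 cup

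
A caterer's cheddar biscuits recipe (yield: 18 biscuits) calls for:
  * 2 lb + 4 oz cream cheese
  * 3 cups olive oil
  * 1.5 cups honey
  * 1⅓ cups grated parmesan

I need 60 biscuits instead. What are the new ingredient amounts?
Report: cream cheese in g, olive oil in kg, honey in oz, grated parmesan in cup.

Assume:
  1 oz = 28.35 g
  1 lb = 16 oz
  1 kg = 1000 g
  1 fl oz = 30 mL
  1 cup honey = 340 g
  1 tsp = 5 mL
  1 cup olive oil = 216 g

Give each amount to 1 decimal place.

Scaling factor: 60/18 = 10/3.
cream cheese: (2 lb + 4 oz = 2.25 lb) × 10/3 × 16 oz/lb × 28.35 g/oz = 3402.0 g
olive oil: 3 cup × 10/3 × 216 g/cup ÷ 1000 g/kg ≈ 2.2 kg
honey: 1.5 cup × 10/3 × 340 g/cup ÷ 28.35 g/oz ≈ 60.0 oz
grated parmesan: 4/3 cup × 10/3 ≈ 4.4 cup

cream cheese: 3402.0 g; olive oil: 2.2 kg; honey: 60.0 oz; grated parmesan: 4.4 cup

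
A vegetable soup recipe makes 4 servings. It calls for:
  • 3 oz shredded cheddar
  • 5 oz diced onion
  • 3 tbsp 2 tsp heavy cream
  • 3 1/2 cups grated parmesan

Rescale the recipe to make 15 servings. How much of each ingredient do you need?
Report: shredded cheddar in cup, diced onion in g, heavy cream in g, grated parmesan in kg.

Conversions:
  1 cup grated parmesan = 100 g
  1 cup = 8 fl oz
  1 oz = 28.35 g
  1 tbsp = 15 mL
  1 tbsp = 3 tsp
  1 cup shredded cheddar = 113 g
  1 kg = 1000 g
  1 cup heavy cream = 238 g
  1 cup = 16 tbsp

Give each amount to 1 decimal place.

shredded cheddar: 2.8 cup; diced onion: 531.6 g; heavy cream: 204.5 g; grated parmesan: 1.3 kg

Scaling factor: 15/4 = 3.75.
shredded cheddar: 3 oz × 15/4 × 28.35 g/oz ÷ 113 g/cup ≈ 2.8 cup
diced onion: 5 oz × 15/4 × 28.35 g/oz ≈ 531.6 g
heavy cream: (3 tbsp + 2 tsp = 11/3 tbsp) × 15/4 ÷ 16 tbsp/cup × 238 g/cup ≈ 204.5 g
grated parmesan: 3.5 cup × 15/4 × 100 g/cup ÷ 1000 g/kg ≈ 1.3 kg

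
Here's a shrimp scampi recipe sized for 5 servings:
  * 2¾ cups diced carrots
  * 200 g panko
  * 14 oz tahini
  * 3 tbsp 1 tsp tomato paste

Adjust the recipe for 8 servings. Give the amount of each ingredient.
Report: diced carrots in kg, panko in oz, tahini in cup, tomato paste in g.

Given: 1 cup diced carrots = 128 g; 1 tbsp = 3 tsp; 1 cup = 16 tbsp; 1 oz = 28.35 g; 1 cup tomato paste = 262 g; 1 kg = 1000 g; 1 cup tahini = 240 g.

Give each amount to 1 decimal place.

diced carrots: 0.6 kg; panko: 11.3 oz; tahini: 2.6 cup; tomato paste: 87.3 g

Scaling factor: 8/5 = 1.6.
diced carrots: 2.75 cup × 8/5 × 128 g/cup ÷ 1000 g/kg ≈ 0.6 kg
panko: 200 g × 8/5 ÷ 28.35 g/oz ≈ 11.3 oz
tahini: 14 oz × 8/5 × 28.35 g/oz ÷ 240 g/cup ≈ 2.6 cup
tomato paste: (3 tbsp + 1 tsp = 10/3 tbsp) × 8/5 ÷ 16 tbsp/cup × 262 g/cup ≈ 87.3 g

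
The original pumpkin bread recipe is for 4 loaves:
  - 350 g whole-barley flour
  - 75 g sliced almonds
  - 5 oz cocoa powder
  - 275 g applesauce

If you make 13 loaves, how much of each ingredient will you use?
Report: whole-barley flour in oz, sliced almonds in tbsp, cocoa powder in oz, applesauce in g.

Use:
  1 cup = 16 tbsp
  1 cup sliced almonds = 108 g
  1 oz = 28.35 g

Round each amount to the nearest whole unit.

whole-barley flour: 40 oz; sliced almonds: 36 tbsp; cocoa powder: 16 oz; applesauce: 894 g

Scaling factor: 13/4 = 3.25.
whole-barley flour: 350 g × 13/4 ÷ 28.35 g/oz ≈ 40 oz
sliced almonds: 75 g × 13/4 ÷ 108 g/cup × 16 tbsp/cup ≈ 36 tbsp
cocoa powder: 5 oz × 13/4 ≈ 16 oz
applesauce: 275 g × 13/4 ≈ 894 g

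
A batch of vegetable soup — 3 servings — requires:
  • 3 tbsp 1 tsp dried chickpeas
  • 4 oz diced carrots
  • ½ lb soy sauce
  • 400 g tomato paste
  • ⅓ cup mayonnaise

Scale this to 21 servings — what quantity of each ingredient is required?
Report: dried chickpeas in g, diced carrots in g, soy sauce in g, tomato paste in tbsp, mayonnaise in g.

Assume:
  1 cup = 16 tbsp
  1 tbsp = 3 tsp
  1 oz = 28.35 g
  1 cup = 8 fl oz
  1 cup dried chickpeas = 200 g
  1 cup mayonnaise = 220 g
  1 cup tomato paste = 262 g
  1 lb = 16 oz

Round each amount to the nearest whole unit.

dried chickpeas: 292 g; diced carrots: 794 g; soy sauce: 1588 g; tomato paste: 171 tbsp; mayonnaise: 513 g

Scaling factor: 21/3 = 7.
dried chickpeas: (3 tbsp + 1 tsp = 10/3 tbsp) × 7 ÷ 16 tbsp/cup × 200 g/cup ≈ 292 g
diced carrots: 4 oz × 7 × 28.35 g/oz ≈ 794 g
soy sauce: 0.5 lb × 7 × 16 oz/lb × 28.35 g/oz ≈ 1588 g
tomato paste: 400 g × 7 ÷ 262 g/cup × 16 tbsp/cup ≈ 171 tbsp
mayonnaise: 1/3 cup × 7 × 220 g/cup ≈ 513 g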